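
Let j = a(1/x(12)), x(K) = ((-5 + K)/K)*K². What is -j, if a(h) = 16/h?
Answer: -1344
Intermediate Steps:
x(K) = K*(-5 + K) (x(K) = ((-5 + K)/K)*K² = K*(-5 + K))
j = 1344 (j = 16/(1/(12*(-5 + 12))) = 16/(1/(12*7)) = 16/(1/84) = 16*84 = 1344)
-j = -1*1344 = -1344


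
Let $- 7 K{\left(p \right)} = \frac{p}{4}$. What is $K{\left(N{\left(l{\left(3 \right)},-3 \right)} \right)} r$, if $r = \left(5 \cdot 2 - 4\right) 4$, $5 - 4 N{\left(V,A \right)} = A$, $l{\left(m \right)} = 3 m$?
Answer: $- \frac{12}{7} \approx -1.7143$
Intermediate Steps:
$N{\left(V,A \right)} = \frac{5}{4} - \frac{A}{4}$
$K{\left(p \right)} = - \frac{p}{28}$ ($K{\left(p \right)} = - \frac{p \frac{1}{4}}{7} = - \frac{\frac{1}{4} p}{7} = - \frac{p}{28}$)
$r = 24$ ($r = \left(10 - 4\right) 4 = 6 \cdot 4 = 24$)
$K{\left(N{\left(l{\left(3 \right)},-3 \right)} \right)} r = - \frac{\frac{5}{4} - - \frac{3}{4}}{28} \cdot 24 = - \frac{\frac{5}{4} + \frac{3}{4}}{28} \cdot 24 = \left(- \frac{1}{28}\right) 2 \cdot 24 = \left(- \frac{1}{14}\right) 24 = - \frac{12}{7}$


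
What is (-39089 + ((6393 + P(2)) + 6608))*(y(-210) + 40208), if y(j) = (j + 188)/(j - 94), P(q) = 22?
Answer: -79652834691/76 ≈ -1.0481e+9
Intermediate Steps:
y(j) = (188 + j)/(-94 + j)
(-39089 + ((6393 + P(2)) + 6608))*(y(-210) + 40208) = (-39089 + ((6393 + 22) + 6608))*((188 - 210)/(-94 - 210) + 40208) = (-39089 + (6415 + 6608))*(-22/(-304) + 40208) = (-39089 + 13023)*(-1/304*(-22) + 40208) = -26066*(11/152 + 40208) = -26066*6111627/152 = -79652834691/76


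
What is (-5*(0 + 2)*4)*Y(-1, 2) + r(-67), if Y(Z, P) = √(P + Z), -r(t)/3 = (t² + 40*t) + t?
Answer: -5266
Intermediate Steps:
r(t) = -123*t - 3*t² (r(t) = -3*((t² + 40*t) + t) = -3*(t² + 41*t) = -123*t - 3*t²)
(-5*(0 + 2)*4)*Y(-1, 2) + r(-67) = (-5*(0 + 2)*4)*√(2 - 1) - 3*(-67)*(41 - 67) = (-5*2*4)*√1 - 3*(-67)*(-26) = -10*4*1 - 5226 = -40*1 - 5226 = -40 - 5226 = -5266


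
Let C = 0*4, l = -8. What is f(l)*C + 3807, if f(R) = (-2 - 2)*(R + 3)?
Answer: 3807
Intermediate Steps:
C = 0
f(R) = -12 - 4*R (f(R) = -4*(3 + R) = -12 - 4*R)
f(l)*C + 3807 = (-12 - 4*(-8))*0 + 3807 = (-12 + 32)*0 + 3807 = 20*0 + 3807 = 0 + 3807 = 3807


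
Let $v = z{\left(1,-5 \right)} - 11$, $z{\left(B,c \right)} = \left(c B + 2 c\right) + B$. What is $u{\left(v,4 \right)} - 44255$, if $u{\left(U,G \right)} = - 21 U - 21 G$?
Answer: $-43814$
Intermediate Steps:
$z{\left(B,c \right)} = B + 2 c + B c$ ($z{\left(B,c \right)} = \left(B c + 2 c\right) + B = \left(2 c + B c\right) + B = B + 2 c + B c$)
$v = -25$ ($v = \left(1 + 2 \left(-5\right) + 1 \left(-5\right)\right) - 11 = \left(1 - 10 - 5\right) - 11 = -14 - 11 = -25$)
$u{\left(U,G \right)} = - 21 G - 21 U$
$u{\left(v,4 \right)} - 44255 = \left(\left(-21\right) 4 - -525\right) - 44255 = \left(-84 + 525\right) - 44255 = 441 - 44255 = -43814$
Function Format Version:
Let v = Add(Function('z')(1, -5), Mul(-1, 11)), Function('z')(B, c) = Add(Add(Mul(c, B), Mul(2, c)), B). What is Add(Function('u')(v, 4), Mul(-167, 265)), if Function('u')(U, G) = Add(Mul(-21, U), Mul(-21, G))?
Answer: -43814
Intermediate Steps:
Function('z')(B, c) = Add(B, Mul(2, c), Mul(B, c)) (Function('z')(B, c) = Add(Add(Mul(B, c), Mul(2, c)), B) = Add(Add(Mul(2, c), Mul(B, c)), B) = Add(B, Mul(2, c), Mul(B, c)))
v = -25 (v = Add(Add(1, Mul(2, -5), Mul(1, -5)), Mul(-1, 11)) = Add(Add(1, -10, -5), -11) = Add(-14, -11) = -25)
Function('u')(U, G) = Add(Mul(-21, G), Mul(-21, U))
Add(Function('u')(v, 4), Mul(-167, 265)) = Add(Add(Mul(-21, 4), Mul(-21, -25)), Mul(-167, 265)) = Add(Add(-84, 525), -44255) = Add(441, -44255) = -43814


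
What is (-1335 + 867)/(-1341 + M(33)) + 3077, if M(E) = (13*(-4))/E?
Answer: 136341929/44305 ≈ 3077.3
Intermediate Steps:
M(E) = -52/E
(-1335 + 867)/(-1341 + M(33)) + 3077 = (-1335 + 867)/(-1341 - 52/33) + 3077 = -468/(-1341 - 52*1/33) + 3077 = -468/(-1341 - 52/33) + 3077 = -468/(-44305/33) + 3077 = -468*(-33/44305) + 3077 = 15444/44305 + 3077 = 136341929/44305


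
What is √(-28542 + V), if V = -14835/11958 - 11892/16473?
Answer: 7*I*√965601241577706/1287478 ≈ 168.95*I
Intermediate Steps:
V = -42953499/21887126 (V = -14835*1/11958 - 11892*1/16473 = -4945/3986 - 3964/5491 = -42953499/21887126 ≈ -1.9625)
√(-28542 + V) = √(-28542 - 42953499/21887126) = √(-624745303791/21887126) = 7*I*√965601241577706/1287478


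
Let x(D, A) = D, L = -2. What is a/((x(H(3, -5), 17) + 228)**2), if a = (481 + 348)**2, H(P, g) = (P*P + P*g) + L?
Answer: 687241/48400 ≈ 14.199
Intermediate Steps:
H(P, g) = -2 + P**2 + P*g (H(P, g) = (P*P + P*g) - 2 = (P**2 + P*g) - 2 = -2 + P**2 + P*g)
a = 687241 (a = 829**2 = 687241)
a/((x(H(3, -5), 17) + 228)**2) = 687241/(((-2 + 3**2 + 3*(-5)) + 228)**2) = 687241/(((-2 + 9 - 15) + 228)**2) = 687241/((-8 + 228)**2) = 687241/(220**2) = 687241/48400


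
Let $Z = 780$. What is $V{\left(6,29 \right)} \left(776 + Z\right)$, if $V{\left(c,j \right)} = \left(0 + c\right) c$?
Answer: $56016$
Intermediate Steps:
$V{\left(c,j \right)} = c^{2}$ ($V{\left(c,j \right)} = c c = c^{2}$)
$V{\left(6,29 \right)} \left(776 + Z\right) = 6^{2} \left(776 + 780\right) = 36 \cdot 1556 = 56016$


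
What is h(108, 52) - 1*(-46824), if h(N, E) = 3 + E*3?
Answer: 46983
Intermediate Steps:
h(N, E) = 3 + 3*E
h(108, 52) - 1*(-46824) = (3 + 3*52) - 1*(-46824) = (3 + 156) + 46824 = 159 + 46824 = 46983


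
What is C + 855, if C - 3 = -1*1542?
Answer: -684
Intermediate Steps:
C = -1539 (C = 3 - 1*1542 = 3 - 1542 = -1539)
C + 855 = -1539 + 855 = -684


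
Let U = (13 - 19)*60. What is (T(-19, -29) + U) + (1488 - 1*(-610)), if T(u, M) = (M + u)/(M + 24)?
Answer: 8738/5 ≈ 1747.6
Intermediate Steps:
T(u, M) = (M + u)/(24 + M)
U = -360 (U = -6*60 = -360)
(T(-19, -29) + U) + (1488 - 1*(-610)) = ((-29 - 19)/(24 - 29) - 360) + (1488 - 1*(-610)) = (-48/(-5) - 360) + (1488 + 610) = (-⅕*(-48) - 360) + 2098 = (48/5 - 360) + 2098 = -1752/5 + 2098 = 8738/5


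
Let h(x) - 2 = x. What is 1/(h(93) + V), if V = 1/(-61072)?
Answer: 61072/5801839 ≈ 0.010526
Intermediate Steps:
h(x) = 2 + x
V = -1/61072 ≈ -1.6374e-5
1/(h(93) + V) = 1/((2 + 93) - 1/61072) = 1/(95 - 1/61072) = 1/(5801839/61072) = 61072/5801839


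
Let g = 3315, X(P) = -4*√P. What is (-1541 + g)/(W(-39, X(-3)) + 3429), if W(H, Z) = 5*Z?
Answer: 2027682/3919747 + 35480*I*√3/11759241 ≈ 0.5173 + 0.0052259*I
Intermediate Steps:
(-1541 + g)/(W(-39, X(-3)) + 3429) = (-1541 + 3315)/(5*(-4*I*√3) + 3429) = 1774/(5*(-4*I*√3) + 3429) = 1774/(-20*I*√3 + 3429) = 1774/(3429 - 20*I*√3)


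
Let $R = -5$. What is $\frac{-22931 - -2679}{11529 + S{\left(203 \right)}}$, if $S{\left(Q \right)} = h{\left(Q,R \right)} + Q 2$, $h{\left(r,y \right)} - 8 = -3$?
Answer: $- \frac{5063}{2985} \approx -1.6961$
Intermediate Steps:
$h{\left(r,y \right)} = 5$ ($h{\left(r,y \right)} = 8 - 3 = 5$)
$S{\left(Q \right)} = 5 + 2 Q$ ($S{\left(Q \right)} = 5 + Q 2 = 5 + 2 Q$)
$\frac{-22931 - -2679}{11529 + S{\left(203 \right)}} = \frac{-22931 - -2679}{11529 + \left(5 + 2 \cdot 203\right)} = \frac{-22931 + 2679}{11529 + \left(5 + 406\right)} = - \frac{20252}{11529 + 411} = - \frac{20252}{11940} = \left(-20252\right) \frac{1}{11940} = - \frac{5063}{2985}$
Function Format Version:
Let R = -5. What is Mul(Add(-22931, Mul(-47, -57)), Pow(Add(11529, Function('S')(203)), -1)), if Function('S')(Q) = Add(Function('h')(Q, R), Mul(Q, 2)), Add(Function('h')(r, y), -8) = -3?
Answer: Rational(-5063, 2985) ≈ -1.6961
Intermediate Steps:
Function('h')(r, y) = 5 (Function('h')(r, y) = Add(8, -3) = 5)
Function('S')(Q) = Add(5, Mul(2, Q)) (Function('S')(Q) = Add(5, Mul(Q, 2)) = Add(5, Mul(2, Q)))
Mul(Add(-22931, Mul(-47, -57)), Pow(Add(11529, Function('S')(203)), -1)) = Mul(Add(-22931, Mul(-47, -57)), Pow(Add(11529, Add(5, Mul(2, 203))), -1)) = Mul(Add(-22931, 2679), Pow(Add(11529, Add(5, 406)), -1)) = Mul(-20252, Pow(Add(11529, 411), -1)) = Mul(-20252, Pow(11940, -1)) = Mul(-20252, Rational(1, 11940)) = Rational(-5063, 2985)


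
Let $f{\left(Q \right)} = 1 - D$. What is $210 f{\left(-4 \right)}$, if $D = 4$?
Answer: $-630$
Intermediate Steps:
$f{\left(Q \right)} = -3$ ($f{\left(Q \right)} = 1 - 4 = -3$)
$210 f{\left(-4 \right)} = 210 \left(-3\right) = -630$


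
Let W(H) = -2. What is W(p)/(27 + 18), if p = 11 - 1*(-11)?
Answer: -2/45 ≈ -0.044444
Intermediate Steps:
p = 22 (p = 11 + 11 = 22)
W(p)/(27 + 18) = -2/(27 + 18) = -2/45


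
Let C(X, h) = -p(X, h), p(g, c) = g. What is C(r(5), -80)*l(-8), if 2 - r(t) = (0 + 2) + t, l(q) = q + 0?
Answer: -40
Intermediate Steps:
l(q) = q
r(t) = -t (r(t) = 2 - ((0 + 2) + t) = 2 - (2 + t) = 2 + (-2 - t) = -t)
C(X, h) = -X
C(r(5), -80)*l(-8) = -(-1)*5*(-8) = -1*(-5)*(-8) = 5*(-8) = -40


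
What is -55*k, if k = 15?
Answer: -825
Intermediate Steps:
-55*k = -55*15 = -825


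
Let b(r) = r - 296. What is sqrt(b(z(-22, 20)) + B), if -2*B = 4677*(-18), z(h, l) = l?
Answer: sqrt(41817) ≈ 204.49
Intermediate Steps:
B = 42093 (B = -4677*(-18)/2 = -1/2*(-84186) = 42093)
b(r) = -296 + r
sqrt(b(z(-22, 20)) + B) = sqrt((-296 + 20) + 42093) = sqrt(-276 + 42093) = sqrt(41817)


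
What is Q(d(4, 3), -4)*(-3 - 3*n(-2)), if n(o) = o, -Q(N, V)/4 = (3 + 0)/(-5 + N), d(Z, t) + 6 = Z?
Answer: 36/7 ≈ 5.1429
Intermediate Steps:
d(Z, t) = -6 + Z
Q(N, V) = -12/(-5 + N) (Q(N, V) = -4*(3 + 0)/(-5 + N) = -12/(-5 + N))
Q(d(4, 3), -4)*(-3 - 3*n(-2)) = (-12/(-5 + (-6 + 4)))*(-3 - 3*(-2)) = (-12/(-5 - 2))*(-3 + 6) = -12/(-7)*3 = -12*(-1/7)*3 = (12/7)*3 = 36/7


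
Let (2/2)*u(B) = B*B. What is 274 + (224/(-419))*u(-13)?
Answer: 76950/419 ≈ 183.65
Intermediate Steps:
u(B) = B**2 (u(B) = B*B = B**2)
274 + (224/(-419))*u(-13) = 274 + (224/(-419))*(-13)**2 = 274 + (224*(-1/419))*169 = 274 - 224/419*169 = 274 - 37856/419 = 76950/419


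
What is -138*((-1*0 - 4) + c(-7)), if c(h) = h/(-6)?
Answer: 391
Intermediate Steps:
c(h) = -h/6 (c(h) = h*(-⅙) = -h/6)
-138*((-1*0 - 4) + c(-7)) = -138*((-1*0 - 4) - ⅙*(-7)) = -138*((0 - 4) + 7/6) = -138*(-4 + 7/6) = -138*(-17/6) = 391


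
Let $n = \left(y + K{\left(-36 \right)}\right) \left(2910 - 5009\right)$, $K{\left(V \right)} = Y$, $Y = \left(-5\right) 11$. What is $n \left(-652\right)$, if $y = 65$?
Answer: $13685480$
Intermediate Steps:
$Y = -55$
$K{\left(V \right)} = -55$
$n = -20990$ ($n = \left(65 - 55\right) \left(2910 - 5009\right) = 10 \left(-2099\right) = -20990$)
$n \left(-652\right) = \left(-20990\right) \left(-652\right) = 13685480$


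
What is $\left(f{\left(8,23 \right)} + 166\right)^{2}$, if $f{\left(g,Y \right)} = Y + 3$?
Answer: $36864$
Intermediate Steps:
$f{\left(g,Y \right)} = 3 + Y$
$\left(f{\left(8,23 \right)} + 166\right)^{2} = \left(\left(3 + 23\right) + 166\right)^{2} = \left(26 + 166\right)^{2} = 192^{2} = 36864$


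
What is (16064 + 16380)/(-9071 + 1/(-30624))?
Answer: -993565056/277790305 ≈ -3.5767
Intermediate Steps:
(16064 + 16380)/(-9071 + 1/(-30624)) = 32444/(-9071 - 1/30624) = 32444/(-277790305/30624) = 32444*(-30624/277790305) = -993565056/277790305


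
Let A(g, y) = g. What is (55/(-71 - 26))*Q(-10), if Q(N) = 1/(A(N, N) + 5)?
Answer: 11/97 ≈ 0.11340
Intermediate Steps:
Q(N) = 1/(5 + N) (Q(N) = 1/(N + 5) = 1/(5 + N))
(55/(-71 - 26))*Q(-10) = (55/(-71 - 26))/(5 - 10) = (55/(-97))/(-5) = (55*(-1/97))*(-1/5) = -55/97*(-1/5) = 11/97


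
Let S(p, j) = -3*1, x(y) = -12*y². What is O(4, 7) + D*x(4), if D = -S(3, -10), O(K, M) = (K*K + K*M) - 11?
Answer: -543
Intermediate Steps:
S(p, j) = -3
O(K, M) = -11 + K² + K*M (O(K, M) = (K² + K*M) - 11 = -11 + K² + K*M)
D = 3 (D = -1*(-3) = 3)
O(4, 7) + D*x(4) = (-11 + 4² + 4*7) + 3*(-12*4²) = (-11 + 16 + 28) + 3*(-12*16) = 33 + 3*(-192) = 33 - 576 = -543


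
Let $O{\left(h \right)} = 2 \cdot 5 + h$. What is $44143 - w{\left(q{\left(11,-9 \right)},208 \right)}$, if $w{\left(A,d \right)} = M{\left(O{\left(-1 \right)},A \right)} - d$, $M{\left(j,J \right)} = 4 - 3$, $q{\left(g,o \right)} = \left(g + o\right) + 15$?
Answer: $44350$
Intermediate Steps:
$q{\left(g,o \right)} = 15 + g + o$
$O{\left(h \right)} = 10 + h$
$M{\left(j,J \right)} = 1$ ($M{\left(j,J \right)} = 4 - 3 = 1$)
$w{\left(A,d \right)} = 1 - d$
$44143 - w{\left(q{\left(11,-9 \right)},208 \right)} = 44143 - \left(1 - 208\right) = 44143 - -207 = 44143 + 207 = 44350$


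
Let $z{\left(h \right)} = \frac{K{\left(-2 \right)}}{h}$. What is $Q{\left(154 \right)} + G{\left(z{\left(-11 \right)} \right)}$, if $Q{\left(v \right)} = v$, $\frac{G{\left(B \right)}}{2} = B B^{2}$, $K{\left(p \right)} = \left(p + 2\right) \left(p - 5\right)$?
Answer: $154$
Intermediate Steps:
$K{\left(p \right)} = \left(-5 + p\right) \left(2 + p\right)$ ($K{\left(p \right)} = \left(2 + p\right) \left(-5 + p\right) = \left(-5 + p\right) \left(2 + p\right)$)
$z{\left(h \right)} = 0$ ($z{\left(h \right)} = \frac{-10 + \left(-2\right)^{2} - -6}{h} = \frac{-10 + 4 + 6}{h} = \frac{0}{h} = 0$)
$G{\left(B \right)} = 2 B^{3}$ ($G{\left(B \right)} = 2 B B^{2} = 2 B^{3}$)
$Q{\left(154 \right)} + G{\left(z{\left(-11 \right)} \right)} = 154 + 2 \cdot 0^{3} = 154 + 2 \cdot 0 = 154 + 0 = 154$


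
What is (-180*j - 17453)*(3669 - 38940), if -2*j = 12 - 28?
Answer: 666375003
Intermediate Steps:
j = 8 (j = -(12 - 28)/2 = -1/2*(-16) = 8)
(-180*j - 17453)*(3669 - 38940) = (-180*8 - 17453)*(3669 - 38940) = (-1440 - 17453)*(-35271) = -18893*(-35271) = 666375003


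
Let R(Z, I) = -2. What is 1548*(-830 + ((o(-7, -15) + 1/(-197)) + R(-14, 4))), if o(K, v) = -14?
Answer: -257994324/197 ≈ -1.3096e+6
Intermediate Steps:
1548*(-830 + ((o(-7, -15) + 1/(-197)) + R(-14, 4))) = 1548*(-830 + ((-14 + 1/(-197)) - 2)) = 1548*(-830 + ((-14 - 1/197) - 2)) = 1548*(-830 + (-2759/197 - 2)) = 1548*(-830 - 3153/197) = 1548*(-166663/197) = -257994324/197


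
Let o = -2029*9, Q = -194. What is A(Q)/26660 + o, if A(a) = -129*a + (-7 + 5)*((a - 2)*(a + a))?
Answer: -48696533/2666 ≈ -18266.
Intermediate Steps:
A(a) = -129*a - 4*a*(-2 + a) (A(a) = -129*a - 2*(-2 + a)*2*a = -129*a - 4*a*(-2 + a))
o = -18261
A(Q)/26660 + o = -1*(-194)*(121 + 4*(-194))/26660 - 18261 = -1*(-194)*(121 - 776)*(1/26660) - 18261 = -1*(-194)*(-655)*(1/26660) - 18261 = -127070*1/26660 - 18261 = -12707/2666 - 18261 = -48696533/2666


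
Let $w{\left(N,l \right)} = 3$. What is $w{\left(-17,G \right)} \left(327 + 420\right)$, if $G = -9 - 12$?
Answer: $2241$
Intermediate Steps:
$G = -21$ ($G = -9 - 12 = -21$)
$w{\left(-17,G \right)} \left(327 + 420\right) = 3 \left(327 + 420\right) = 3 \cdot 747 = 2241$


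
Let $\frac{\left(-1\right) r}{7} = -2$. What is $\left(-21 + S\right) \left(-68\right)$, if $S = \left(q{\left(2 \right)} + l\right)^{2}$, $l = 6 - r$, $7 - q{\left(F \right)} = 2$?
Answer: $816$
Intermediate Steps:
$r = 14$ ($r = \left(-7\right) \left(-2\right) = 14$)
$q{\left(F \right)} = 5$ ($q{\left(F \right)} = 7 - 2 = 5$)
$l = -8$ ($l = 6 - 14 = -8$)
$S = 9$ ($S = \left(5 - 8\right)^{2} = \left(-3\right)^{2} = 9$)
$\left(-21 + S\right) \left(-68\right) = \left(-21 + 9\right) \left(-68\right) = \left(-12\right) \left(-68\right) = 816$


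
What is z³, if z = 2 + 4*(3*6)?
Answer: 405224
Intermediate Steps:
z = 74 (z = 2 + 4*18 = 2 + 72 = 74)
z³ = 74³ = 405224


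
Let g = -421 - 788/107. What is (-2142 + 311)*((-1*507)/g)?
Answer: -99329919/45835 ≈ -2167.1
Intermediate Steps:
g = -45835/107 (g = -421 - 788/107 = -45835/107 ≈ -428.36)
(-2142 + 311)*((-1*507)/g) = (-2142 + 311)*((-1*507)/(-45835/107)) = -(-928317)*(-107)/45835 = -1831*54249/45835 = -99329919/45835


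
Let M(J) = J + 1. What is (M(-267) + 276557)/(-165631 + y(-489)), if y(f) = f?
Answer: -276291/166120 ≈ -1.6632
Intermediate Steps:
M(J) = 1 + J
(M(-267) + 276557)/(-165631 + y(-489)) = ((1 - 267) + 276557)/(-165631 - 489) = (-266 + 276557)/(-166120) = 276291*(-1/166120) = -276291/166120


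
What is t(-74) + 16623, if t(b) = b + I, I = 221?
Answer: 16770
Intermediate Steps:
t(b) = 221 + b (t(b) = b + 221 = 221 + b)
t(-74) + 16623 = (221 - 74) + 16623 = 147 + 16623 = 16770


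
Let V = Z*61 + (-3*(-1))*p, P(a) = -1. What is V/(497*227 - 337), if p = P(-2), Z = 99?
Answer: 1006/18747 ≈ 0.053662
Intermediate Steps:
p = -1
V = 6036 (V = 99*61 - 3*(-1)*(-1) = 6039 + 3*(-1) = 6039 - 3 = 6036)
V/(497*227 - 337) = 6036/(497*227 - 337) = 6036/(112819 - 337) = 6036/112482 = 6036*(1/112482) = 1006/18747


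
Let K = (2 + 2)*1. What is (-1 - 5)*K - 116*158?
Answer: -18352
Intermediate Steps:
K = 4 (K = 4*1 = 4)
(-1 - 5)*K - 116*158 = (-1 - 5)*4 - 116*158 = -6*4 - 18328 = -24 - 18328 = -18352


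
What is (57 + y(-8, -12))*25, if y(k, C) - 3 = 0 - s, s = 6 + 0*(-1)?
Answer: 1350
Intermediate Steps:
s = 6 (s = 6 + 0 = 6)
y(k, C) = -3 (y(k, C) = 3 + (0 - 1*6) = 3 + (0 - 6) = 3 - 6 = -3)
(57 + y(-8, -12))*25 = (57 - 3)*25 = 54*25 = 1350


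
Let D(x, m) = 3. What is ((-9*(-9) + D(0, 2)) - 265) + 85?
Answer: -96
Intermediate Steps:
((-9*(-9) + D(0, 2)) - 265) + 85 = ((-9*(-9) + 3) - 265) + 85 = ((81 + 3) - 265) + 85 = (84 - 265) + 85 = -181 + 85 = -96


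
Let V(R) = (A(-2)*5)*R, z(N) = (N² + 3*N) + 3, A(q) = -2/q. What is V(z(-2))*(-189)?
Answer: -945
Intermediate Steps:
z(N) = 3 + N² + 3*N
V(R) = 5*R (V(R) = (-2/(-2)*5)*R = (-2*(-½)*5)*R = (1*5)*R = 5*R)
V(z(-2))*(-189) = (5*(3 + (-2)² + 3*(-2)))*(-189) = (5*(3 + 4 - 6))*(-189) = (5*1)*(-189) = 5*(-189) = -945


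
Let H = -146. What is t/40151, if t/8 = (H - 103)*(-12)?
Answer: 23904/40151 ≈ 0.59535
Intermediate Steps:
t = 23904 (t = 8*((-146 - 103)*(-12)) = 8*(-249*(-12)) = 8*2988 = 23904)
t/40151 = 23904/40151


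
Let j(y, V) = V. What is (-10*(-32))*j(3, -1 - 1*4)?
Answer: -1600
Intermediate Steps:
(-10*(-32))*j(3, -1 - 1*4) = (-10*(-32))*(-1 - 1*4) = 320*(-1 - 4) = 320*(-5) = -1600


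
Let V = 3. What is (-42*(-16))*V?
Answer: 2016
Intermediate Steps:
(-42*(-16))*V = -42*(-16)*3 = 672*3 = 2016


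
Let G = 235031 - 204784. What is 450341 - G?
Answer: 420094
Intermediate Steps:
G = 30247
450341 - G = 450341 - 1*30247 = 450341 - 30247 = 420094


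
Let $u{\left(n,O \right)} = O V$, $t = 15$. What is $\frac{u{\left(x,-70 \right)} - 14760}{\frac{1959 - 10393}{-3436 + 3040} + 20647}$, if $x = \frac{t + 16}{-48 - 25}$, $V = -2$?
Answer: $- \frac{2894760}{4092323} \approx -0.70736$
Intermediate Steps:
$x = - \frac{31}{73}$ ($x = \frac{15 + 16}{-48 - 25} = \frac{31}{-73} = 31 \left(- \frac{1}{73}\right) = - \frac{31}{73} \approx -0.42466$)
$u{\left(n,O \right)} = - 2 O$ ($u{\left(n,O \right)} = O \left(-2\right) = - 2 O$)
$\frac{u{\left(x,-70 \right)} - 14760}{\frac{1959 - 10393}{-3436 + 3040} + 20647} = \frac{\left(-2\right) \left(-70\right) - 14760}{\frac{1959 - 10393}{-3436 + 3040} + 20647} = \frac{140 - 14760}{- \frac{8434}{-396} + 20647} = - \frac{14620}{\left(-8434\right) \left(- \frac{1}{396}\right) + 20647} = - \frac{14620}{\frac{4217}{198} + 20647} = - \frac{14620}{\frac{4092323}{198}} = \left(-14620\right) \frac{198}{4092323} = - \frac{2894760}{4092323}$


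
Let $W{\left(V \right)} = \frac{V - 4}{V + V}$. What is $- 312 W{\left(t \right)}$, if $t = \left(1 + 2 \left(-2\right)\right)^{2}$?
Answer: $- \frac{260}{3} \approx -86.667$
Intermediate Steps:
$t = 9$ ($t = \left(1 - 4\right)^{2} = \left(-3\right)^{2} = 9$)
$W{\left(V \right)} = \frac{-4 + V}{2 V}$
$- 312 W{\left(t \right)} = - 312 \frac{-4 + 9}{2 \cdot 9} = - 312 \cdot \frac{1}{2} \cdot \frac{1}{9} \cdot 5 = \left(-312\right) \frac{5}{18} = - \frac{260}{3}$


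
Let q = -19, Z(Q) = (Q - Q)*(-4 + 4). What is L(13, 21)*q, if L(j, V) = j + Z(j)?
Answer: -247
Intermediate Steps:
Z(Q) = 0 (Z(Q) = 0*0 = 0)
L(j, V) = j (L(j, V) = j + 0 = j)
L(13, 21)*q = 13*(-19) = -247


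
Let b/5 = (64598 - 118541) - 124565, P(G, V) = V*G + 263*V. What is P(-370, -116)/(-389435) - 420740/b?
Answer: 7638633771/17379315745 ≈ 0.43952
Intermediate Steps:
P(G, V) = 263*V + G*V (P(G, V) = G*V + 263*V = 263*V + G*V)
b = -892540 (b = 5*((64598 - 118541) - 124565) = 5*(-53943 - 124565) = 5*(-178508) = -892540)
P(-370, -116)/(-389435) - 420740/b = -116*(263 - 370)/(-389435) - 420740/(-892540) = -116*(-107)*(-1/389435) - 420740*(-1/892540) = 12412*(-1/389435) + 21037/44627 = -12412/389435 + 21037/44627 = 7638633771/17379315745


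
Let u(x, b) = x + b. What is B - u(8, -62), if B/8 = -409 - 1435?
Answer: -14698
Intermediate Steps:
u(x, b) = b + x
B = -14752 (B = 8*(-409 - 1435) = 8*(-1844) = -14752)
B - u(8, -62) = -14752 - (-62 + 8) = -14752 - 1*(-54) = -14752 + 54 = -14698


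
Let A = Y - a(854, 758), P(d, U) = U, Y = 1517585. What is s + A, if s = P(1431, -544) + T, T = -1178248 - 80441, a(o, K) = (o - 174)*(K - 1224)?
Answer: 575232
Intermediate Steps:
a(o, K) = (-1224 + K)*(-174 + o) (a(o, K) = (-174 + o)*(-1224 + K) = (-1224 + K)*(-174 + o))
T = -1258689
A = 1834465 (A = 1517585 - (212976 - 1224*854 - 174*758 + 758*854) = 1517585 - (212976 - 1045296 - 131892 + 647332) = 1517585 - 1*(-316880) = 1517585 + 316880 = 1834465)
s = -1259233 (s = -544 - 1258689 = -1259233)
s + A = -1259233 + 1834465 = 575232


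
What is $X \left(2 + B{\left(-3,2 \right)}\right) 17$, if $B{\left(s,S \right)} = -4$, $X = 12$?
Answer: $-408$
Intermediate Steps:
$X \left(2 + B{\left(-3,2 \right)}\right) 17 = 12 \left(2 - 4\right) 17 = 12 \left(-2\right) 17 = \left(-24\right) 17 = -408$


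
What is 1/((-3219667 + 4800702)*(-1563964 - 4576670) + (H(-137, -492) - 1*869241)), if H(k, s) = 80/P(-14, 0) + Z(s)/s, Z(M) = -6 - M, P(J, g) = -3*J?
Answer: -1722/16718137126430603 ≈ -1.0300e-13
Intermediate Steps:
H(k, s) = 40/21 + (-6 - s)/s (H(k, s) = 80/((-3*(-14))) + (-6 - s)/s = 80/42 + (-6 - s)/s = 80*(1/42) + (-6 - s)/s = 40/21 + (-6 - s)/s)
1/((-3219667 + 4800702)*(-1563964 - 4576670) + (H(-137, -492) - 1*869241)) = 1/((-3219667 + 4800702)*(-1563964 - 4576670) + ((19/21 - 6/(-492)) - 1*869241)) = 1/(1581035*(-6140634) + ((19/21 - 6*(-1/492)) - 869241)) = 1/(-9708557276190 + ((19/21 + 1/82) - 869241)) = 1/(-9708557276190 + (1579/1722 - 869241)) = 1/(-9708557276190 - 1496831423/1722) = 1/(-16718137126430603/1722) = -1722/16718137126430603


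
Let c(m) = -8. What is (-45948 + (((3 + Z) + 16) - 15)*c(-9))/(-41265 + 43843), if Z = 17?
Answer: -23058/1289 ≈ -17.888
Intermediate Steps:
(-45948 + (((3 + Z) + 16) - 15)*c(-9))/(-41265 + 43843) = (-45948 + (((3 + 17) + 16) - 15)*(-8))/(-41265 + 43843) = (-45948 + ((20 + 16) - 15)*(-8))/2578 = (-45948 + (36 - 15)*(-8))*(1/2578) = (-45948 + 21*(-8))*(1/2578) = (-45948 - 168)*(1/2578) = -46116*1/2578 = -23058/1289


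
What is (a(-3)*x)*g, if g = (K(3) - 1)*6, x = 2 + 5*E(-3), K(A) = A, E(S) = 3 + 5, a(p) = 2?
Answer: 1008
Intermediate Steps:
E(S) = 8
x = 42 (x = 2 + 5*8 = 2 + 40 = 42)
g = 12 (g = (3 - 1)*6 = 2*6 = 12)
(a(-3)*x)*g = (2*42)*12 = 84*12 = 1008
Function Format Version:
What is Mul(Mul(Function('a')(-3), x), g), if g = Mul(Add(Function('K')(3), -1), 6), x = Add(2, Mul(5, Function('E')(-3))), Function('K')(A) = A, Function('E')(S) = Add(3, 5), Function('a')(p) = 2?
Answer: 1008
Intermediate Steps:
Function('E')(S) = 8
x = 42 (x = Add(2, Mul(5, 8)) = Add(2, 40) = 42)
g = 12 (g = Mul(Add(3, -1), 6) = Mul(2, 6) = 12)
Mul(Mul(Function('a')(-3), x), g) = Mul(Mul(2, 42), 12) = Mul(84, 12) = 1008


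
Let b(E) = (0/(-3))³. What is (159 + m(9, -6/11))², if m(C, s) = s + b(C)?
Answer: 3038049/121 ≈ 25108.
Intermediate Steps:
b(E) = 0 (b(E) = (0*(-⅓))³ = 0³ = 0)
m(C, s) = s (m(C, s) = s + 0 = s)
(159 + m(9, -6/11))² = (159 - 6/11)² = (1743/11)² = 3038049/121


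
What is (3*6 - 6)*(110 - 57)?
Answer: 636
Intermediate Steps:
(3*6 - 6)*(110 - 57) = (18 - 6)*53 = 12*53 = 636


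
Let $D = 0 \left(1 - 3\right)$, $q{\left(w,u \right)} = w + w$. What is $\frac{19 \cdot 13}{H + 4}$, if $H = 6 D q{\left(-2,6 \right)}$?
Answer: $\frac{247}{4} \approx 61.75$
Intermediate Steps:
$q{\left(w,u \right)} = 2 w$
$D = 0$ ($D = 0 \left(-2\right) = 0$)
$H = 0$ ($H = 6 \cdot 0 \cdot 2 \left(-2\right) = 0 \left(-4\right) = 0$)
$\frac{19 \cdot 13}{H + 4} = \frac{19 \cdot 13}{0 + 4} = \frac{247}{4}$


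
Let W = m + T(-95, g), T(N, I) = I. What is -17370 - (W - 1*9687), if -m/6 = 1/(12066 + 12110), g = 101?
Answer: -94092989/12088 ≈ -7784.0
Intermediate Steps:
m = -3/12088 (m = -6/(12066 + 12110) = -6/24176 = -6*1/24176 = -3/12088 ≈ -0.00024818)
W = 1220885/12088 (W = -3/12088 + 101 = 1220885/12088 ≈ 101.00)
-17370 - (W - 1*9687) = -17370 - (1220885/12088 - 1*9687) = -17370 - (1220885/12088 - 9687) = -17370 - 1*(-115875571/12088) = -17370 + 115875571/12088 = -94092989/12088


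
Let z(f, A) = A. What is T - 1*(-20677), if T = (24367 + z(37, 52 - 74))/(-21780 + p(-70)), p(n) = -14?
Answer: 450610193/21794 ≈ 20676.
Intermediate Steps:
T = -24345/21794 (T = (24367 + (52 - 74))/(-21780 - 14) = (24367 - 22)/(-21794) = 24345*(-1/21794) = -24345/21794 ≈ -1.1171)
T - 1*(-20677) = -24345/21794 - 1*(-20677) = -24345/21794 + 20677 = 450610193/21794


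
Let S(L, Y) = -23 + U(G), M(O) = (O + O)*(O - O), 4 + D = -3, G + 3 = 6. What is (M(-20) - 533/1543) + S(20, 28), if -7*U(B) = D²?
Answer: -46823/1543 ≈ -30.345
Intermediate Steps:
G = 3 (G = -3 + 6 = 3)
D = -7 (D = -4 - 3 = -7)
U(B) = -7 (U(B) = -⅐*(-7)² = -⅐*49 = -7)
M(O) = 0 (M(O) = (2*O)*0 = 0)
S(L, Y) = -30 (S(L, Y) = -23 - 7 = -30)
(M(-20) - 533/1543) + S(20, 28) = (0 - 533/1543) - 30 = -533/1543 - 30 = -46823/1543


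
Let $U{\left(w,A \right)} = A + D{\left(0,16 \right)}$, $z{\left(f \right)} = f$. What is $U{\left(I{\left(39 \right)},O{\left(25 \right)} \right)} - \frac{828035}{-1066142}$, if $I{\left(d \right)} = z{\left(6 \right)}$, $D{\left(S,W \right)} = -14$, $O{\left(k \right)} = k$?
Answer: $\frac{12555597}{1066142} \approx 11.777$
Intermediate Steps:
$I{\left(d \right)} = 6$
$U{\left(w,A \right)} = -14 + A$ ($U{\left(w,A \right)} = A - 14 = -14 + A$)
$U{\left(I{\left(39 \right)},O{\left(25 \right)} \right)} - \frac{828035}{-1066142} = \left(-14 + 25\right) - \frac{828035}{-1066142} = 11 - 828035 \left(- \frac{1}{1066142}\right) = 11 - - \frac{828035}{1066142} = 11 + \frac{828035}{1066142} = \frac{12555597}{1066142}$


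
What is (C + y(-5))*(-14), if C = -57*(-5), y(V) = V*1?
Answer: -3920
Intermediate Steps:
y(V) = V
C = 285
(C + y(-5))*(-14) = (285 - 5)*(-14) = 280*(-14) = -3920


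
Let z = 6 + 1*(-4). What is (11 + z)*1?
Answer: 13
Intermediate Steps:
z = 2 (z = 6 - 4 = 2)
(11 + z)*1 = (11 + 2)*1 = 13*1 = 13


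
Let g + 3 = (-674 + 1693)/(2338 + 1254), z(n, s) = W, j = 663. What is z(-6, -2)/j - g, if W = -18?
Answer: 2134745/793832 ≈ 2.6892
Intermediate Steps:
z(n, s) = -18
g = -9757/3592 (g = -3 + (-674 + 1693)/(2338 + 1254) = -3 + 1019/3592 = -9757/3592 ≈ -2.7163)
z(-6, -2)/j - g = -18/663 - 1*(-9757/3592) = -18*1/663 + 9757/3592 = -6/221 + 9757/3592 = 2134745/793832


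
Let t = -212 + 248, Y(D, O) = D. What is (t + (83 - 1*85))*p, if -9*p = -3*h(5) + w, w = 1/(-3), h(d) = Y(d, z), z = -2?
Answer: 1564/27 ≈ 57.926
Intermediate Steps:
h(d) = d
w = -1/3 ≈ -0.33333
t = 36
p = 46/27 (p = -(-3*5 - 1/3)/9 = -(-15 - 1/3)/9 = -1/9*(-46/3) = 46/27 ≈ 1.7037)
(t + (83 - 1*85))*p = (36 + (83 - 1*85))*(46/27) = (36 + (83 - 85))*(46/27) = (36 - 2)*(46/27) = 34*(46/27) = 1564/27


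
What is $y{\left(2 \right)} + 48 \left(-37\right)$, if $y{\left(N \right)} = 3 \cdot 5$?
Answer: $-1761$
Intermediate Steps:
$y{\left(N \right)} = 15$
$y{\left(2 \right)} + 48 \left(-37\right) = 15 + 48 \left(-37\right) = 15 - 1776 = -1761$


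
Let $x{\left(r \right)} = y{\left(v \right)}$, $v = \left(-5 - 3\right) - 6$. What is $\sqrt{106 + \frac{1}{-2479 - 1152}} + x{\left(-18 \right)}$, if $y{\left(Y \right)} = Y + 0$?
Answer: $-14 + \frac{3 \sqrt{155279715}}{3631} \approx -3.7044$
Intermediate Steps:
$v = -14$ ($v = -8 - 6 = -14$)
$y{\left(Y \right)} = Y$
$x{\left(r \right)} = -14$
$\sqrt{106 + \frac{1}{-2479 - 1152}} + x{\left(-18 \right)} = \sqrt{106 + \frac{1}{-2479 - 1152}} - 14 = \sqrt{106 + \frac{1}{-3631}} - 14 = \sqrt{106 - \frac{1}{3631}} - 14 = \sqrt{\frac{384885}{3631}} - 14 = \frac{3 \sqrt{155279715}}{3631} - 14 = -14 + \frac{3 \sqrt{155279715}}{3631}$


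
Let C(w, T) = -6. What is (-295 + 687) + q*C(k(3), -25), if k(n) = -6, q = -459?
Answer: 3146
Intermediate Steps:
(-295 + 687) + q*C(k(3), -25) = (-295 + 687) - 459*(-6) = 392 + 2754 = 3146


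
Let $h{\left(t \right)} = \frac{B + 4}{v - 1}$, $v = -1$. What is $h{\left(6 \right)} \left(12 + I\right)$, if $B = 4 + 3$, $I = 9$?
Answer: $- \frac{231}{2} \approx -115.5$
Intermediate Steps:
$B = 7$
$h{\left(t \right)} = - \frac{11}{2}$ ($h{\left(t \right)} = \frac{7 + 4}{-1 - 1} = \frac{11}{-2} = 11 \left(- \frac{1}{2}\right) = - \frac{11}{2}$)
$h{\left(6 \right)} \left(12 + I\right) = - \frac{11 \left(12 + 9\right)}{2} = \left(- \frac{11}{2}\right) 21 = - \frac{231}{2}$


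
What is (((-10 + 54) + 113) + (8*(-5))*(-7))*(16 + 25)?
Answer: 17917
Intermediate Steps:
(((-10 + 54) + 113) + (8*(-5))*(-7))*(16 + 25) = ((44 + 113) - 40*(-7))*41 = (157 + 280)*41 = 437*41 = 17917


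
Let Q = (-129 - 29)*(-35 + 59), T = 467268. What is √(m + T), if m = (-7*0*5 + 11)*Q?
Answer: 6*√11821 ≈ 652.35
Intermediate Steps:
Q = -3792 (Q = -158*24 = -3792)
m = -41712 (m = (-7*0*5 + 11)*(-3792) = (0*5 + 11)*(-3792) = (0 + 11)*(-3792) = 11*(-3792) = -41712)
√(m + T) = √(-41712 + 467268) = √425556 = 6*√11821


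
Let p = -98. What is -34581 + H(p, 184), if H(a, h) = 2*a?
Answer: -34777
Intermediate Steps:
-34581 + H(p, 184) = -34581 + 2*(-98) = -34581 - 196 = -34777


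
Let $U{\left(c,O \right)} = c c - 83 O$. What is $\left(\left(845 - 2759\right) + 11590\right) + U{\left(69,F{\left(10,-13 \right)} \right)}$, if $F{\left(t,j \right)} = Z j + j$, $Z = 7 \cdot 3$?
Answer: $38175$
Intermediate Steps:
$Z = 21$
$F{\left(t,j \right)} = 22 j$ ($F{\left(t,j \right)} = 21 j + j = 22 j$)
$U{\left(c,O \right)} = c^{2} - 83 O$
$\left(\left(845 - 2759\right) + 11590\right) + U{\left(69,F{\left(10,-13 \right)} \right)} = \left(\left(845 - 2759\right) + 11590\right) - \left(-4761 + 83 \cdot 22 \left(-13\right)\right) = \left(\left(845 - 2759\right) + 11590\right) + \left(4761 - -23738\right) = \left(-1914 + 11590\right) + \left(4761 + 23738\right) = 9676 + 28499 = 38175$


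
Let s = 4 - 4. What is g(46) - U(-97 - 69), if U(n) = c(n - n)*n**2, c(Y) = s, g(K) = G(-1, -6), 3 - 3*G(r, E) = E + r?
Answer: 10/3 ≈ 3.3333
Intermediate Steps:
G(r, E) = 1 - E/3 - r/3 (G(r, E) = 1 - (E + r)/3 = 1 + (-E/3 - r/3) = 1 - E/3 - r/3)
g(K) = 10/3 (g(K) = 1 - 1/3*(-6) - 1/3*(-1) = 1 + 2 + 1/3 = 10/3)
s = 0
c(Y) = 0
U(n) = 0 (U(n) = 0*n**2 = 0)
g(46) - U(-97 - 69) = 10/3 - 1*0 = 10/3 + 0 = 10/3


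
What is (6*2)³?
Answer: 1728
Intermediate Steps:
(6*2)³ = 12³ = 1728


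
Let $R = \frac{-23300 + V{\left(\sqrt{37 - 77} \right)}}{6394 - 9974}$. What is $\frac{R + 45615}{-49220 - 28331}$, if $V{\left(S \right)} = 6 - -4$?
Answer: $- \frac{16332499}{27763258} \approx -0.58828$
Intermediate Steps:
$V{\left(S \right)} = 10$ ($V{\left(S \right)} = 6 + 4 = 10$)
$R = \frac{2329}{358}$ ($R = \frac{-23300 + 10}{6394 - 9974} = - \frac{23290}{-3580} = \left(-23290\right) \left(- \frac{1}{3580}\right) = \frac{2329}{358} \approx 6.5056$)
$\frac{R + 45615}{-49220 - 28331} = \frac{\frac{2329}{358} + 45615}{-49220 - 28331} = \frac{16332499}{358 \left(-77551\right)} = \frac{16332499}{358} \left(- \frac{1}{77551}\right) = - \frac{16332499}{27763258}$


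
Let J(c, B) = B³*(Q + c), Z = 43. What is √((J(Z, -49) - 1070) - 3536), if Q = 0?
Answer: 7*I*√103337 ≈ 2250.2*I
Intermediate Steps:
J(c, B) = c*B³ (J(c, B) = B³*(0 + c) = B³*c = c*B³)
√((J(Z, -49) - 1070) - 3536) = √((43*(-49)³ - 1070) - 3536) = √((43*(-117649) - 1070) - 3536) = √((-5058907 - 1070) - 3536) = √(-5059977 - 3536) = √(-5063513) = 7*I*√103337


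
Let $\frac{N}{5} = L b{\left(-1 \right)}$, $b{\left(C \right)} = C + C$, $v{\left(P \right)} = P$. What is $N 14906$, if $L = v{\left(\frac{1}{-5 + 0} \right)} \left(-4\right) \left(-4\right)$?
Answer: $476992$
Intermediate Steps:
$b{\left(C \right)} = 2 C$
$L = - \frac{16}{5}$ ($L = \frac{1}{-5 + 0} \left(-4\right) \left(-4\right) = \frac{1}{-5} \left(-4\right) \left(-4\right) = \left(- \frac{1}{5}\right) \left(-4\right) \left(-4\right) = \frac{4}{5} \left(-4\right) = - \frac{16}{5} \approx -3.2$)
$N = 32$ ($N = 5 \left(- \frac{16 \cdot 2 \left(-1\right)}{5}\right) = 5 \left(\left(- \frac{16}{5}\right) \left(-2\right)\right) = 5 \cdot \frac{32}{5} = 32$)
$N 14906 = 32 \cdot 14906 = 476992$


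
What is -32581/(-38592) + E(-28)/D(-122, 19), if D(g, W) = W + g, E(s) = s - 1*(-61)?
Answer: 2082307/3974976 ≈ 0.52385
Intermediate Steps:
E(s) = 61 + s (E(s) = s + 61 = 61 + s)
-32581/(-38592) + E(-28)/D(-122, 19) = -32581/(-38592) + (61 - 28)/(19 - 122) = -32581*(-1/38592) + 33/(-103) = 32581/38592 + 33*(-1/103) = 32581/38592 - 33/103 = 2082307/3974976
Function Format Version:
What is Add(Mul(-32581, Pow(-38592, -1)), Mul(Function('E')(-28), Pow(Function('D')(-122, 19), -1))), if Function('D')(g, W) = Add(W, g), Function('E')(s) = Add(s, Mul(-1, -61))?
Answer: Rational(2082307, 3974976) ≈ 0.52385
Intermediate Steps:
Function('E')(s) = Add(61, s) (Function('E')(s) = Add(s, 61) = Add(61, s))
Add(Mul(-32581, Pow(-38592, -1)), Mul(Function('E')(-28), Pow(Function('D')(-122, 19), -1))) = Add(Mul(-32581, Pow(-38592, -1)), Mul(Add(61, -28), Pow(Add(19, -122), -1))) = Add(Mul(-32581, Rational(-1, 38592)), Mul(33, Pow(-103, -1))) = Add(Rational(32581, 38592), Mul(33, Rational(-1, 103))) = Add(Rational(32581, 38592), Rational(-33, 103)) = Rational(2082307, 3974976)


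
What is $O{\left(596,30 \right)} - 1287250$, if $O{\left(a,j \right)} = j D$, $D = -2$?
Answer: $-1287310$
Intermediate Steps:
$O{\left(a,j \right)} = - 2 j$ ($O{\left(a,j \right)} = j \left(-2\right) = - 2 j$)
$O{\left(596,30 \right)} - 1287250 = \left(-2\right) 30 - 1287250 = -60 - 1287250 = -1287310$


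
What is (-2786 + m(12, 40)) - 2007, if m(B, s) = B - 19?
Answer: -4800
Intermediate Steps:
m(B, s) = -19 + B
(-2786 + m(12, 40)) - 2007 = (-2786 + (-19 + 12)) - 2007 = (-2786 - 7) - 2007 = -2793 - 2007 = -4800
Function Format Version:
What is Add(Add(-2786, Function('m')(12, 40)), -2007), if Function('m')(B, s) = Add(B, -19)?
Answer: -4800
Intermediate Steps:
Function('m')(B, s) = Add(-19, B)
Add(Add(-2786, Function('m')(12, 40)), -2007) = Add(Add(-2786, Add(-19, 12)), -2007) = Add(Add(-2786, -7), -2007) = Add(-2793, -2007) = -4800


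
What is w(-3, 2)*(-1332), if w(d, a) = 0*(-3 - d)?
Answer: 0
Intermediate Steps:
w(d, a) = 0
w(-3, 2)*(-1332) = 0*(-1332) = 0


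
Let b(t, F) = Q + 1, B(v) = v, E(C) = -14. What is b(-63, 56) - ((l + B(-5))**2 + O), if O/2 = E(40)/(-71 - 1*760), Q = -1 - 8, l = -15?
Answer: -339076/831 ≈ -408.03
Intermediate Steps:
Q = -9
O = 28/831 (O = 2*(-14/(-71 - 1*760)) = 2*(-14/(-71 - 760)) = 2*(-14/(-831)) = 2*(-14*(-1/831)) = 2*(14/831) = 28/831 ≈ 0.033694)
b(t, F) = -8 (b(t, F) = -9 + 1 = -8)
b(-63, 56) - ((l + B(-5))**2 + O) = -8 - ((-15 - 5)**2 + 28/831) = -8 - ((-20)**2 + 28/831) = -8 - (400 + 28/831) = -8 - 1*332428/831 = -8 - 332428/831 = -339076/831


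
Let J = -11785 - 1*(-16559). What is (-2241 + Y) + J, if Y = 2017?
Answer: 4550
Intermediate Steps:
J = 4774 (J = -11785 + 16559 = 4774)
(-2241 + Y) + J = (-2241 + 2017) + 4774 = -224 + 4774 = 4550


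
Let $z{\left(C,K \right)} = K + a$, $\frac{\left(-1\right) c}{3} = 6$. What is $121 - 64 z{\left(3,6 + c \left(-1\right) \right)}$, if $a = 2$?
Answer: $-1543$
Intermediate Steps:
$c = -18$ ($c = \left(-3\right) 6 = -18$)
$z{\left(C,K \right)} = 2 + K$ ($z{\left(C,K \right)} = K + 2 = 2 + K$)
$121 - 64 z{\left(3,6 + c \left(-1\right) \right)} = 121 - 64 \left(2 + \left(6 - -18\right)\right) = 121 - 64 \left(2 + \left(6 + 18\right)\right) = 121 - 64 \left(2 + 24\right) = 121 - 1664 = -1543$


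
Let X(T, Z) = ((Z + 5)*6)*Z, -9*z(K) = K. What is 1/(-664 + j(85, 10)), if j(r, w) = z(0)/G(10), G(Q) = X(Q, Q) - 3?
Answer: -1/664 ≈ -0.0015060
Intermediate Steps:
z(K) = -K/9
X(T, Z) = Z*(30 + 6*Z) (X(T, Z) = ((5 + Z)*6)*Z = (30 + 6*Z)*Z = Z*(30 + 6*Z))
G(Q) = -3 + 6*Q*(5 + Q) (G(Q) = 6*Q*(5 + Q) - 3 = -3 + 6*Q*(5 + Q))
j(r, w) = 0 (j(r, w) = (-⅑*0)/(-3 + 6*10*(5 + 10)) = 0/(-3 + 6*10*15) = 0/(-3 + 900) = 0/897 = 0*(1/897) = 0)
1/(-664 + j(85, 10)) = 1/(-664 + 0) = 1/(-664) = -1/664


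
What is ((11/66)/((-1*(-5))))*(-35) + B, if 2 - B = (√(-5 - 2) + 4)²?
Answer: -49/6 - 8*I*√7 ≈ -8.1667 - 21.166*I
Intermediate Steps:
B = 2 - (4 + I*√7)² (B = 2 - (√(-5 - 2) + 4)² = 2 - (√(-7) + 4)² = 2 - (I*√7 + 4)² = 2 - (4 + I*√7)² ≈ -7.0 - 21.166*I)
((11/66)/((-1*(-5))))*(-35) + B = ((11/66)/((-1*(-5))))*(-35) + (2 - (4 + I*√7)²) = ((11*(1/66))/5)*(-35) + (2 - (4 + I*√7)²) = ((⅙)*(⅕))*(-35) + (2 - (4 + I*√7)²) = (1/30)*(-35) + (2 - (4 + I*√7)²) = -7/6 + (2 - (4 + I*√7)²) = ⅚ - (4 + I*√7)²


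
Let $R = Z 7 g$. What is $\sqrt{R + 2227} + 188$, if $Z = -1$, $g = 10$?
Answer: $188 + \sqrt{2157} \approx 234.44$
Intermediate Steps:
$R = -70$ ($R = \left(-1\right) 7 \cdot 10 = \left(-7\right) 10 = -70$)
$\sqrt{R + 2227} + 188 = \sqrt{-70 + 2227} + 188 = \sqrt{2157} + 188 = 188 + \sqrt{2157}$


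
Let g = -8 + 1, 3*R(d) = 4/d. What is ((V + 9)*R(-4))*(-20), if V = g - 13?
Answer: -220/3 ≈ -73.333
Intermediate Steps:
R(d) = 4/(3*d) (R(d) = (4/d)/3 = 4/(3*d))
g = -7
V = -20 (V = -7 - 13 = -20)
((V + 9)*R(-4))*(-20) = ((-20 + 9)*((4/3)/(-4)))*(-20) = -44*(-1)/(3*4)*(-20) = -11*(-1/3)*(-20) = (11/3)*(-20) = -220/3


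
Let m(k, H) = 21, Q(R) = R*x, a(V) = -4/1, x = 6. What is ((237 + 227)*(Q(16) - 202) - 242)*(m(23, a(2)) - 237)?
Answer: 10676016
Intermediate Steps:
a(V) = -4 (a(V) = -4*1 = -4)
Q(R) = 6*R (Q(R) = R*6 = 6*R)
((237 + 227)*(Q(16) - 202) - 242)*(m(23, a(2)) - 237) = ((237 + 227)*(6*16 - 202) - 242)*(21 - 237) = (464*(96 - 202) - 242)*(-216) = (464*(-106) - 242)*(-216) = (-49184 - 242)*(-216) = -49426*(-216) = 10676016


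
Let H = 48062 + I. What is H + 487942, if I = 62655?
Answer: 598659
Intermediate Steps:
H = 110717 (H = 48062 + 62655 = 110717)
H + 487942 = 110717 + 487942 = 598659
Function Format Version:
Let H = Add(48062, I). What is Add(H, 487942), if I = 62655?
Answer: 598659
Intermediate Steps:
H = 110717 (H = Add(48062, 62655) = 110717)
Add(H, 487942) = Add(110717, 487942) = 598659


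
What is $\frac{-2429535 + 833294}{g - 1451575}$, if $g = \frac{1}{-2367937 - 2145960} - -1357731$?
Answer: $\frac{7205267461177}{423602150069} \approx 17.01$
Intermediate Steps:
$g = \frac{6128657887706}{4513897}$ ($g = \frac{1}{-4513897} + 1357731 = - \frac{1}{4513897} + 1357731 = \frac{6128657887706}{4513897} \approx 1.3577 \cdot 10^{6}$)
$\frac{-2429535 + 833294}{g - 1451575} = \frac{-2429535 + 833294}{\frac{6128657887706}{4513897} - 1451575} = - \frac{1596241}{- \frac{423602150069}{4513897}} = \left(-1596241\right) \left(- \frac{4513897}{423602150069}\right) = \frac{7205267461177}{423602150069}$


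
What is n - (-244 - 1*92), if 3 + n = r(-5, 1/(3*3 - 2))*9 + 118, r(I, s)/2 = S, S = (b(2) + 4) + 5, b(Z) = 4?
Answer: 685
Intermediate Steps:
S = 13 (S = (4 + 4) + 5 = 8 + 5 = 13)
r(I, s) = 26 (r(I, s) = 2*13 = 26)
n = 349 (n = -3 + (26*9 + 118) = -3 + (234 + 118) = -3 + 352 = 349)
n - (-244 - 1*92) = 349 - (-244 - 1*92) = 349 - (-244 - 92) = 349 - 1*(-336) = 349 + 336 = 685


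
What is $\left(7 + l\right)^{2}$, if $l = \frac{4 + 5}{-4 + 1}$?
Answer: $16$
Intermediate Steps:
$l = -3$ ($l = \frac{9}{-3} = 9 \left(- \frac{1}{3}\right) = -3$)
$\left(7 + l\right)^{2} = \left(7 - 3\right)^{2} = 4^{2} = 16$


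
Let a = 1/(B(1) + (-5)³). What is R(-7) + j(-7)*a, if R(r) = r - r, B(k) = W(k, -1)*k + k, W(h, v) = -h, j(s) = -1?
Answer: 1/125 ≈ 0.0080000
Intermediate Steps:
B(k) = k - k² (B(k) = (-k)*k + k = -k² + k = k - k²)
R(r) = 0
a = -1/125 (a = 1/(1*(1 - 1*1) + (-5)³) = 1/(1*(1 - 1) - 125) = 1/(1*0 - 125) = 1/(0 - 125) = 1/(-125) = -1/125 ≈ -0.0080000)
R(-7) + j(-7)*a = 0 - 1*(-1/125) = 0 + 1/125 = 1/125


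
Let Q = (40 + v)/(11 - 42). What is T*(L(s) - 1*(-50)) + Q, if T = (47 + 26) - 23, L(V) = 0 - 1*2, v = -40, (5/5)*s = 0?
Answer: 2400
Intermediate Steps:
s = 0
L(V) = -2 (L(V) = 0 - 2 = -2)
T = 50 (T = 73 - 23 = 50)
Q = 0 (Q = (40 - 40)/(11 - 42) = 0/(-31) = 0*(-1/31) = 0)
T*(L(s) - 1*(-50)) + Q = 50*(-2 - 1*(-50)) + 0 = 50*(-2 + 50) + 0 = 50*48 + 0 = 2400 + 0 = 2400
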